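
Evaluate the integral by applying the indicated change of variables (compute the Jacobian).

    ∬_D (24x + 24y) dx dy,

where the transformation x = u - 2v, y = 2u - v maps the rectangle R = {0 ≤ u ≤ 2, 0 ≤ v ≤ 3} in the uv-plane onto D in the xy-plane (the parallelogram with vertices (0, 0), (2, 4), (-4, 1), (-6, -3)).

Compute the Jacobian determinant of (x, y) with respect to (u, v):

    ∂(x,y)/∂(u,v) = | 1  -2 | = (1)(-1) - (-2)(2) = 3.
                   | 2  -1 |

Its absolute value is |J| = 3 (the area scaling factor).

Substituting x = u - 2v, y = 2u - v into the integrand,

    24x + 24y → 72u - 72v,

so the integral becomes

    ∬_R (72u - 72v) · |J| du dv = ∫_0^2 ∫_0^3 (216u - 216v) dv du.

Inner (v): 648u - 972.
Outer (u): -648.

Therefore ∬_D (24x + 24y) dx dy = -648.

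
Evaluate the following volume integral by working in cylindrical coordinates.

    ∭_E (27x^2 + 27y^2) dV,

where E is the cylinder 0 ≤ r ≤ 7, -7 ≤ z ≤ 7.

In cylindrical coordinates, x = r cos(θ), y = r sin(θ), z = z, and dV = r dr dθ dz.

The integrand becomes 27r^2, so

    ∭_E (27x^2 + 27y^2) dV = ∫_{0}^{2π} ∫_{0}^{7} ∫_{-7}^{7} (27r^2) · r dz dr dθ.

Inner (z): 378r^3.
Middle (r from 0 to 7): 453789/2.
Outer (θ): 453789π.

Therefore the triple integral equals 453789π.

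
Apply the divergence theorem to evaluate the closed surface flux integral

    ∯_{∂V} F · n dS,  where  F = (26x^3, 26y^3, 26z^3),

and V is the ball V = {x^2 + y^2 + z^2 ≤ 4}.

By the divergence theorem,

    ∯_{∂V} F · n dS = ∭_V (∇ · F) dV.

Compute the divergence:
    ∇ · F = ∂F_x/∂x + ∂F_y/∂y + ∂F_z/∂z = 78x^2 + 78y^2 + 78z^2.

In spherical coordinates, x = ρ sin(φ) cos(θ), y = ρ sin(φ) sin(θ), z = ρ cos(φ), dV = ρ^2 sin(φ) dρ dφ dθ, with 0 ≤ ρ ≤ 2, 0 ≤ φ ≤ π, 0 ≤ θ ≤ 2π.

The integrand, after substitution and multiplying by the volume element, becomes (78ρ^2) · ρ^2 sin(φ), so

    ∭_V (∇·F) dV = ∫_0^{2π} ∫_0^{π} ∫_0^{2} (78ρ^2) · ρ^2 sin(φ) dρ dφ dθ.

Inner (ρ from 0 to 2): 2496sin(φ)/5.
Middle (φ from 0 to π): 4992/5.
Outer (θ from 0 to 2π): 9984π/5.

Therefore ∯_{∂V} F · n dS = 9984π/5.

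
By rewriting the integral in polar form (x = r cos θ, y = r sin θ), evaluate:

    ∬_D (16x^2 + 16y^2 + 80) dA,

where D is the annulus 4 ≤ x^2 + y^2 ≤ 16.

The region D is 2 ≤ r ≤ 4, 0 ≤ θ ≤ 2π in polar coordinates, where x = r cos(θ), y = r sin(θ), and dA = r dr dθ.

Under the substitution, the integrand becomes 16r^2 + 80, so

    ∬_D (16x^2 + 16y^2 + 80) dA = ∫_{0}^{2π} ∫_{2}^{4} (16r^2 + 80) · r dr dθ.

Inner integral (in r): ∫_{2}^{4} (16r^2 + 80) · r dr = 1440.

Outer integral (in θ): ∫_{0}^{2π} (1440) dθ = 2880π.

Therefore ∬_D (16x^2 + 16y^2 + 80) dA = 2880π.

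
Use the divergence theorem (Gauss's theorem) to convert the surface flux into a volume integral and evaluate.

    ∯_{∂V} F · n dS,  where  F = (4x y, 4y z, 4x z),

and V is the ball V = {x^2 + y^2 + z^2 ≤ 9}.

By the divergence theorem,

    ∯_{∂V} F · n dS = ∭_V (∇ · F) dV.

Compute the divergence:
    ∇ · F = ∂F_x/∂x + ∂F_y/∂y + ∂F_z/∂z = 4y + 4z + 4x = 4x + 4y + 4z.

In spherical coordinates, x = ρ sin(φ) cos(θ), y = ρ sin(φ) sin(θ), z = ρ cos(φ), dV = ρ^2 sin(φ) dρ dφ dθ, with 0 ≤ ρ ≤ 3, 0 ≤ φ ≤ π, 0 ≤ θ ≤ 2π.

The integrand, after substitution and multiplying by the volume element, becomes (4ρ (sqrt(2)sin(φ)sin(θ + π/4) + cos(φ))) · ρ^2 sin(φ), so

    ∭_V (∇·F) dV = ∫_0^{2π} ∫_0^{π} ∫_0^{3} (4ρ (sqrt(2)sin(φ)sin(θ + π/4) + cos(φ))) · ρ^2 sin(φ) dρ dφ dθ.

Inner (ρ from 0 to 3): 81(sqrt(2)sin(φ)sin(θ + π/4) + cos(φ))sin(φ).
Middle (φ from 0 to π): 81sqrt(2)π sin(θ + π/4)/2.
Outer (θ from 0 to 2π): 0.

Therefore ∯_{∂V} F · n dS = 0.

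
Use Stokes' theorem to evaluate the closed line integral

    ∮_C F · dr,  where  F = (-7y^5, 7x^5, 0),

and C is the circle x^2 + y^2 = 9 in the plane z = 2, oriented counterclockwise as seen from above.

Let S be the flat disk x^2 + y^2 ≤ 9 in the plane z = 2, with upward unit normal n̂ = ẑ. By Stokes' theorem,

    ∮_C F · dr = ∬_S (∇ × F) · n̂ dS = ∬_D (curl F)_z dA,

where D is the disk x^2 + y^2 ≤ 9.

Compute the curl of F = (-7y^5, 7x^5, 0):
    (∇ × F)_x = ∂F_z/∂y - ∂F_y/∂z = 0,
    (∇ × F)_y = ∂F_x/∂z - ∂F_z/∂x = 0,
    (∇ × F)_z = ∂F_y/∂x - ∂F_x/∂y = 35x^4 + 35y^4.

On z = 2, (curl F)_z = 35x^4 + 35y^4.

Convert to polar (x = r cos θ, y = r sin θ, dA = r dr dθ); the integrand becomes 35r^4(sin(θ)^4 + cos(θ)^4), so

    ∬_D (curl F)_z dA = ∫_0^{2π} ∫_0^{3} (35r^4(sin(θ)^4 + cos(θ)^4)) · r dr dθ.

Inner (r from 0 to 3): 8505sin(θ)^4/2 + 8505cos(θ)^4/2.
Outer (θ from 0 to 2π): 25515π/4.

Therefore ∮_C F · dr = 25515π/4.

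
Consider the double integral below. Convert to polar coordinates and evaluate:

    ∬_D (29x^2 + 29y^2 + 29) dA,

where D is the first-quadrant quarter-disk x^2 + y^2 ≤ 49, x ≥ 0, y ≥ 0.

The region D is 0 ≤ r ≤ 7, 0 ≤ θ ≤ π/2 in polar coordinates, where x = r cos(θ), y = r sin(θ), and dA = r dr dθ.

Under the substitution, the integrand becomes 29r^2 + 29, so

    ∬_D (29x^2 + 29y^2 + 29) dA = ∫_{0}^{π/2} ∫_{0}^{7} (29r^2 + 29) · r dr dθ.

Inner integral (in r): ∫_{0}^{7} (29r^2 + 29) · r dr = 72471/4.

Outer integral (in θ): ∫_{0}^{π/2} (72471/4) dθ = 72471π/8.

Therefore ∬_D (29x^2 + 29y^2 + 29) dA = 72471π/8.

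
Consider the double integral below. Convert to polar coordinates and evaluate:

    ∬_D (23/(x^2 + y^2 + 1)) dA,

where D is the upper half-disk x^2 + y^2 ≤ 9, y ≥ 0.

The region D is 0 ≤ r ≤ 3, 0 ≤ θ ≤ π in polar coordinates, where x = r cos(θ), y = r sin(θ), and dA = r dr dθ.

Under the substitution, the integrand becomes 23/(r^2 + 1), so

    ∬_D (23/(x^2 + y^2 + 1)) dA = ∫_{0}^{π} ∫_{0}^{3} (23/(r^2 + 1)) · r dr dθ.

Inner integral (in r): ∫_{0}^{3} (23/(r^2 + 1)) · r dr = 23log(10)/2.

Outer integral (in θ): ∫_{0}^{π} (23log(10)/2) dθ = 23π log(10)/2.

Therefore ∬_D (23/(x^2 + y^2 + 1)) dA = 23π log(10)/2.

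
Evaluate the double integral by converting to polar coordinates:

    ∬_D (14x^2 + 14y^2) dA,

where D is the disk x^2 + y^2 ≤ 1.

The region D is 0 ≤ r ≤ 1, 0 ≤ θ ≤ 2π in polar coordinates, where x = r cos(θ), y = r sin(θ), and dA = r dr dθ.

Under the substitution, the integrand becomes 14r^2, so

    ∬_D (14x^2 + 14y^2) dA = ∫_{0}^{2π} ∫_{0}^{1} (14r^2) · r dr dθ.

Inner integral (in r): ∫_{0}^{1} (14r^2) · r dr = 7/2.

Outer integral (in θ): ∫_{0}^{2π} (7/2) dθ = 7π.

Therefore ∬_D (14x^2 + 14y^2) dA = 7π.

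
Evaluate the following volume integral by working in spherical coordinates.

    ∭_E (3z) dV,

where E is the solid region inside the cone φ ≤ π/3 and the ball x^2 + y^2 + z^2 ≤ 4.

In spherical coordinates, x = ρ sin(φ) cos(θ), y = ρ sin(φ) sin(θ), z = ρ cos(φ), and dV = ρ^2 sin(φ) dρ dφ dθ.

The integrand becomes 3ρ cos(φ), so

    ∭_E (3z) dV = ∫_{0}^{2π} ∫_{0}^{π/3} ∫_{0}^{2} (3ρ cos(φ)) · ρ^2 sin(φ) dρ dφ dθ.

Inner (ρ): 6sin(2φ).
Middle (φ): 9/2.
Outer (θ): 9π.

Therefore the triple integral equals 9π.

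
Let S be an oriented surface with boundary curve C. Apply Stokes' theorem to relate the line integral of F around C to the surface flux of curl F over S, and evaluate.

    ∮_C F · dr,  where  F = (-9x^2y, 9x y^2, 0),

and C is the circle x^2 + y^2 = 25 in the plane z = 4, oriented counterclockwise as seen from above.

Let S be the flat disk x^2 + y^2 ≤ 25 in the plane z = 4, with upward unit normal n̂ = ẑ. By Stokes' theorem,

    ∮_C F · dr = ∬_S (∇ × F) · n̂ dS = ∬_D (curl F)_z dA,

where D is the disk x^2 + y^2 ≤ 25.

Compute the curl of F = (-9x^2y, 9x y^2, 0):
    (∇ × F)_x = ∂F_z/∂y - ∂F_y/∂z = 0,
    (∇ × F)_y = ∂F_x/∂z - ∂F_z/∂x = 0,
    (∇ × F)_z = ∂F_y/∂x - ∂F_x/∂y = 9x^2 + 9y^2.

On z = 4, (curl F)_z = 9x^2 + 9y^2.

Convert to polar (x = r cos θ, y = r sin θ, dA = r dr dθ); the integrand becomes 9r^2, so

    ∬_D (curl F)_z dA = ∫_0^{2π} ∫_0^{5} (9r^2) · r dr dθ.

Inner (r from 0 to 5): 5625/4.
Outer (θ from 0 to 2π): 5625π/2.

Therefore ∮_C F · dr = 5625π/2.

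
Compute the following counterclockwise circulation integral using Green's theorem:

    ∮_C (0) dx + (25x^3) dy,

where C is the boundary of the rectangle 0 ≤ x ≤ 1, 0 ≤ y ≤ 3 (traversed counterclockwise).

Green's theorem converts the closed line integral into a double integral over the enclosed region D:

    ∮_C P dx + Q dy = ∬_D (∂Q/∂x - ∂P/∂y) dA.

Here P = 0, Q = 25x^3, so

    ∂Q/∂x = 75x^2,    ∂P/∂y = 0,
    ∂Q/∂x - ∂P/∂y = 75x^2.

D is the region 0 ≤ x ≤ 1, 0 ≤ y ≤ 3. Evaluating the double integral:

    ∬_D (75x^2) dA = ∫_0^{1} ∫_0^{3} (75x^2) dy dx.

Inner (y from 0 to 3): 225x^2.
Outer (x from 0 to 1): 75.

Therefore ∮_C P dx + Q dy = 75.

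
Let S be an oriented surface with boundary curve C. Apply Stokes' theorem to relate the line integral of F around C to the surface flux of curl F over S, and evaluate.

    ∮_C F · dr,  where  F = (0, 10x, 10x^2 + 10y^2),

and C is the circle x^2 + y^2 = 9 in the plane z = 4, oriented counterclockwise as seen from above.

Let S be the flat disk x^2 + y^2 ≤ 9 in the plane z = 4, with upward unit normal n̂ = ẑ. By Stokes' theorem,

    ∮_C F · dr = ∬_S (∇ × F) · n̂ dS = ∬_D (curl F)_z dA,

where D is the disk x^2 + y^2 ≤ 9.

Compute the curl of F = (0, 10x, 10x^2 + 10y^2):
    (∇ × F)_x = ∂F_z/∂y - ∂F_y/∂z = 20y,
    (∇ × F)_y = ∂F_x/∂z - ∂F_z/∂x = -20x,
    (∇ × F)_z = ∂F_y/∂x - ∂F_x/∂y = 10.

On z = 4, (curl F)_z = 10.

Convert to polar (x = r cos θ, y = r sin θ, dA = r dr dθ); the integrand becomes 10, so

    ∬_D (curl F)_z dA = ∫_0^{2π} ∫_0^{3} (10) · r dr dθ.

Inner (r from 0 to 3): 45.
Outer (θ from 0 to 2π): 90π.

Therefore ∮_C F · dr = 90π.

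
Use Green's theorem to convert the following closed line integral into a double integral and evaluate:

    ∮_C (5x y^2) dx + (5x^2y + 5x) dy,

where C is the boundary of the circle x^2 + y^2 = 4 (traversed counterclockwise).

Green's theorem converts the closed line integral into a double integral over the enclosed region D:

    ∮_C P dx + Q dy = ∬_D (∂Q/∂x - ∂P/∂y) dA.

Here P = 5x y^2, Q = 5x^2y + 5x, so

    ∂Q/∂x = 10x y + 5,    ∂P/∂y = 10x y,
    ∂Q/∂x - ∂P/∂y = 5.

D is the region x^2 + y^2 ≤ 4. Evaluating the double integral:

In polar coordinates (x = r cos θ, y = r sin θ, dA = r dr dθ) the integrand becomes 5, so

    ∬_D (5) dA = ∫_0^{2π} ∫_0^{2} (5) · r dr dθ.

Inner (r from 0 to 2): 10.
Outer (θ from 0 to 2π): 20π.

Therefore ∮_C P dx + Q dy = 20π.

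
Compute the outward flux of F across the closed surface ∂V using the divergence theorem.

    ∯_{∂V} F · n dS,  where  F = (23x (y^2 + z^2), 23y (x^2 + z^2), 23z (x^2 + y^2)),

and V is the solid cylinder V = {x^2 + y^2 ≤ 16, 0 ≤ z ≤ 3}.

By the divergence theorem,

    ∯_{∂V} F · n dS = ∭_V (∇ · F) dV.

Compute the divergence:
    ∇ · F = ∂F_x/∂x + ∂F_y/∂y + ∂F_z/∂z = 23y^2 + 23z^2 + 23x^2 + 23z^2 + 23x^2 + 23y^2 = 46x^2 + 46y^2 + 46z^2.

In cylindrical coordinates, x = r cos(θ), y = r sin(θ), z = z, dV = r dr dθ dz, with 0 ≤ r ≤ 4, 0 ≤ θ ≤ 2π, 0 ≤ z ≤ 3.

The integrand, after substitution and multiplying by the volume element, becomes (46r^2 + 46z^2) · r, so

    ∭_V (∇·F) dV = ∫_0^{2π} ∫_0^{4} ∫_0^{3} (46r^2 + 46z^2) · r dz dr dθ.

Inner (z from 0 to 3): 138r (r^2 + 3).
Middle (r from 0 to 4): 12144.
Outer (θ from 0 to 2π): 24288π.

Therefore ∯_{∂V} F · n dS = 24288π.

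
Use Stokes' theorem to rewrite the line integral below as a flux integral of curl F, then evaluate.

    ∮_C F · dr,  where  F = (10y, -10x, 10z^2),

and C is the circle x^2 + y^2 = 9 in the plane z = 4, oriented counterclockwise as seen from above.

Let S be the flat disk x^2 + y^2 ≤ 9 in the plane z = 4, with upward unit normal n̂ = ẑ. By Stokes' theorem,

    ∮_C F · dr = ∬_S (∇ × F) · n̂ dS = ∬_D (curl F)_z dA,

where D is the disk x^2 + y^2 ≤ 9.

Compute the curl of F = (10y, -10x, 10z^2):
    (∇ × F)_x = ∂F_z/∂y - ∂F_y/∂z = 0,
    (∇ × F)_y = ∂F_x/∂z - ∂F_z/∂x = 0,
    (∇ × F)_z = ∂F_y/∂x - ∂F_x/∂y = -20.

On z = 4, (curl F)_z = -20.

Convert to polar (x = r cos θ, y = r sin θ, dA = r dr dθ); the integrand becomes -20, so

    ∬_D (curl F)_z dA = ∫_0^{2π} ∫_0^{3} (-20) · r dr dθ.

Inner (r from 0 to 3): -90.
Outer (θ from 0 to 2π): -180π.

Therefore ∮_C F · dr = -180π.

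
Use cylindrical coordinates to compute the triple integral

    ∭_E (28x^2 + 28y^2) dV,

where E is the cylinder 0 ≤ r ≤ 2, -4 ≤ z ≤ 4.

In cylindrical coordinates, x = r cos(θ), y = r sin(θ), z = z, and dV = r dr dθ dz.

The integrand becomes 28r^2, so

    ∭_E (28x^2 + 28y^2) dV = ∫_{0}^{2π} ∫_{0}^{2} ∫_{-4}^{4} (28r^2) · r dz dr dθ.

Inner (z): 224r^3.
Middle (r from 0 to 2): 896.
Outer (θ): 1792π.

Therefore the triple integral equals 1792π.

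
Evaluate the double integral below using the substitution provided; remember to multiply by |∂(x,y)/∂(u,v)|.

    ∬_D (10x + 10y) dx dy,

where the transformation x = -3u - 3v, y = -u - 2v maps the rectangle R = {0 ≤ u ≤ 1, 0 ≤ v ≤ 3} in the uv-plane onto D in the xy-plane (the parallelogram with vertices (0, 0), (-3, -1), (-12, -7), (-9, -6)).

Compute the Jacobian determinant of (x, y) with respect to (u, v):

    ∂(x,y)/∂(u,v) = | -3  -3 | = (-3)(-2) - (-3)(-1) = 3.
                   | -1  -2 |

Its absolute value is |J| = 3 (the area scaling factor).

Substituting x = -3u - 3v, y = -u - 2v into the integrand,

    10x + 10y → -40u - 50v,

so the integral becomes

    ∬_R (-40u - 50v) · |J| du dv = ∫_0^1 ∫_0^3 (-120u - 150v) dv du.

Inner (v): -360u - 675.
Outer (u): -855.

Therefore ∬_D (10x + 10y) dx dy = -855.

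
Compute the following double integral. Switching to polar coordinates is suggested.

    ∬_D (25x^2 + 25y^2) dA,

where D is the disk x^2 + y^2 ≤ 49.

The region D is 0 ≤ r ≤ 7, 0 ≤ θ ≤ 2π in polar coordinates, where x = r cos(θ), y = r sin(θ), and dA = r dr dθ.

Under the substitution, the integrand becomes 25r^2, so

    ∬_D (25x^2 + 25y^2) dA = ∫_{0}^{2π} ∫_{0}^{7} (25r^2) · r dr dθ.

Inner integral (in r): ∫_{0}^{7} (25r^2) · r dr = 60025/4.

Outer integral (in θ): ∫_{0}^{2π} (60025/4) dθ = 60025π/2.

Therefore ∬_D (25x^2 + 25y^2) dA = 60025π/2.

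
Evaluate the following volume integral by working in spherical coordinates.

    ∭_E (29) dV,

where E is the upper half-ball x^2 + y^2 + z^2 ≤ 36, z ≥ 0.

In spherical coordinates, x = ρ sin(φ) cos(θ), y = ρ sin(φ) sin(θ), z = ρ cos(φ), and dV = ρ^2 sin(φ) dρ dφ dθ.

The integrand becomes 29, so

    ∭_E (29) dV = ∫_{0}^{2π} ∫_{0}^{π/2} ∫_{0}^{6} (29) · ρ^2 sin(φ) dρ dφ dθ.

Inner (ρ): 2088sin(φ).
Middle (φ): 2088.
Outer (θ): 4176π.

Therefore the triple integral equals 4176π.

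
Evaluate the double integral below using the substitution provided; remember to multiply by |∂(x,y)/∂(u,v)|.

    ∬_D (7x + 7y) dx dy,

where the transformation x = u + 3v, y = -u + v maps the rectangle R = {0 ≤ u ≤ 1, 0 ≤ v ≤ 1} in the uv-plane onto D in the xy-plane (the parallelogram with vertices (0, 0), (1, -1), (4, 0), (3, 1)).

Compute the Jacobian determinant of (x, y) with respect to (u, v):

    ∂(x,y)/∂(u,v) = | 1  3 | = (1)(1) - (3)(-1) = 4.
                   | -1  1 |

Its absolute value is |J| = 4 (the area scaling factor).

Substituting x = u + 3v, y = -u + v into the integrand,

    7x + 7y → 28v,

so the integral becomes

    ∬_R (28v) · |J| du dv = ∫_0^1 ∫_0^1 (112v) dv du.

Inner (v): 56.
Outer (u): 56.

Therefore ∬_D (7x + 7y) dx dy = 56.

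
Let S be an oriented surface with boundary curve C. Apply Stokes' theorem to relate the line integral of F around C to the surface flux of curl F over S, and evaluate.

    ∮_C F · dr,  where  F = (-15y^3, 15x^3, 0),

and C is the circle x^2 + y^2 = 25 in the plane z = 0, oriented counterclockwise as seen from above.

Let S be the flat disk x^2 + y^2 ≤ 25 in the plane z = 0, with upward unit normal n̂ = ẑ. By Stokes' theorem,

    ∮_C F · dr = ∬_S (∇ × F) · n̂ dS = ∬_D (curl F)_z dA,

where D is the disk x^2 + y^2 ≤ 25.

Compute the curl of F = (-15y^3, 15x^3, 0):
    (∇ × F)_x = ∂F_z/∂y - ∂F_y/∂z = 0,
    (∇ × F)_y = ∂F_x/∂z - ∂F_z/∂x = 0,
    (∇ × F)_z = ∂F_y/∂x - ∂F_x/∂y = 45x^2 + 45y^2.

On z = 0, (curl F)_z = 45x^2 + 45y^2.

Convert to polar (x = r cos θ, y = r sin θ, dA = r dr dθ); the integrand becomes 45r^2, so

    ∬_D (curl F)_z dA = ∫_0^{2π} ∫_0^{5} (45r^2) · r dr dθ.

Inner (r from 0 to 5): 28125/4.
Outer (θ from 0 to 2π): 28125π/2.

Therefore ∮_C F · dr = 28125π/2.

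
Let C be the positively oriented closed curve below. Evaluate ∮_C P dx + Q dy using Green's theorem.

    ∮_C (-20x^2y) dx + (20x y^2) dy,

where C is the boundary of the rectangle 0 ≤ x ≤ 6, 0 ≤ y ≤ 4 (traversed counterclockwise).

Green's theorem converts the closed line integral into a double integral over the enclosed region D:

    ∮_C P dx + Q dy = ∬_D (∂Q/∂x - ∂P/∂y) dA.

Here P = -20x^2y, Q = 20x y^2, so

    ∂Q/∂x = 20y^2,    ∂P/∂y = -20x^2,
    ∂Q/∂x - ∂P/∂y = 20x^2 + 20y^2.

D is the region 0 ≤ x ≤ 6, 0 ≤ y ≤ 4. Evaluating the double integral:

    ∬_D (20x^2 + 20y^2) dA = ∫_0^{6} ∫_0^{4} (20x^2 + 20y^2) dy dx.

Inner (y from 0 to 4): 80x^2 + 1280/3.
Outer (x from 0 to 6): 8320.

Therefore ∮_C P dx + Q dy = 8320.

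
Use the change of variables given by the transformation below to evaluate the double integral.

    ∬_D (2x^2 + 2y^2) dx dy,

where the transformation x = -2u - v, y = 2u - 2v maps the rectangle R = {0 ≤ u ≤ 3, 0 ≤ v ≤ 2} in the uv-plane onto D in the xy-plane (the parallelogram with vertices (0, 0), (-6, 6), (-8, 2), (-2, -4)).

Compute the Jacobian determinant of (x, y) with respect to (u, v):

    ∂(x,y)/∂(u,v) = | -2  -1 | = (-2)(-2) - (-1)(2) = 6.
                   | 2  -2 |

Its absolute value is |J| = 6 (the area scaling factor).

Substituting x = -2u - v, y = 2u - 2v into the integrand,

    2x^2 + 2y^2 → 16u^2 - 8u v + 10v^2,

so the integral becomes

    ∬_R (16u^2 - 8u v + 10v^2) · |J| du dv = ∫_0^3 ∫_0^2 (96u^2 - 48u v + 60v^2) dv du.

Inner (v): 192u^2 - 96u + 160.
Outer (u): 1776.

Therefore ∬_D (2x^2 + 2y^2) dx dy = 1776.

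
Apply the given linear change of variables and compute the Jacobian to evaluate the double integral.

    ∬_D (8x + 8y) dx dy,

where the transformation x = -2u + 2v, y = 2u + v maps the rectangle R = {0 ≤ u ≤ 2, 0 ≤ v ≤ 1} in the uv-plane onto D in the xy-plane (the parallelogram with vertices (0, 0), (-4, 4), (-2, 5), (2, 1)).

Compute the Jacobian determinant of (x, y) with respect to (u, v):

    ∂(x,y)/∂(u,v) = | -2  2 | = (-2)(1) - (2)(2) = -6.
                   | 2  1 |

Its absolute value is |J| = 6 (the area scaling factor).

Substituting x = -2u + 2v, y = 2u + v into the integrand,

    8x + 8y → 24v,

so the integral becomes

    ∬_R (24v) · |J| du dv = ∫_0^2 ∫_0^1 (144v) dv du.

Inner (v): 72.
Outer (u): 144.

Therefore ∬_D (8x + 8y) dx dy = 144.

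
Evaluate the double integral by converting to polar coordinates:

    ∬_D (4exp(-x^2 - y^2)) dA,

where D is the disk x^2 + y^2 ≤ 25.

The region D is 0 ≤ r ≤ 5, 0 ≤ θ ≤ 2π in polar coordinates, where x = r cos(θ), y = r sin(θ), and dA = r dr dθ.

Under the substitution, the integrand becomes 4exp(-r^2), so

    ∬_D (4exp(-x^2 - y^2)) dA = ∫_{0}^{2π} ∫_{0}^{5} (4exp(-r^2)) · r dr dθ.

Inner integral (in r): ∫_{0}^{5} (4exp(-r^2)) · r dr = 2 - 2exp(-25).

Outer integral (in θ): ∫_{0}^{2π} (2 - 2exp(-25)) dθ = -4π exp(-25) + 4π.

Therefore ∬_D (4exp(-x^2 - y^2)) dA = -4π exp(-25) + 4π.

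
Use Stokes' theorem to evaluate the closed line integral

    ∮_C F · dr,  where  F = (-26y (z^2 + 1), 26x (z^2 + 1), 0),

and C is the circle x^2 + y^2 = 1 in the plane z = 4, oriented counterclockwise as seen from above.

Let S be the flat disk x^2 + y^2 ≤ 1 in the plane z = 4, with upward unit normal n̂ = ẑ. By Stokes' theorem,

    ∮_C F · dr = ∬_S (∇ × F) · n̂ dS = ∬_D (curl F)_z dA,

where D is the disk x^2 + y^2 ≤ 1.

Compute the curl of F = (-26y (z^2 + 1), 26x (z^2 + 1), 0):
    (∇ × F)_x = ∂F_z/∂y - ∂F_y/∂z = -52x z,
    (∇ × F)_y = ∂F_x/∂z - ∂F_z/∂x = -52y z,
    (∇ × F)_z = ∂F_y/∂x - ∂F_x/∂y = 52z^2 + 52.

On z = 4, (curl F)_z = 884.

Convert to polar (x = r cos θ, y = r sin θ, dA = r dr dθ); the integrand becomes 884, so

    ∬_D (curl F)_z dA = ∫_0^{2π} ∫_0^{1} (884) · r dr dθ.

Inner (r from 0 to 1): 442.
Outer (θ from 0 to 2π): 884π.

Therefore ∮_C F · dr = 884π.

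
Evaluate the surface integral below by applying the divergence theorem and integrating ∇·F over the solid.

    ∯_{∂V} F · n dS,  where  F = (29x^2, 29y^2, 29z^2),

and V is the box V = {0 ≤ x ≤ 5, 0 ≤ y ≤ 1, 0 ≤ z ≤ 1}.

By the divergence theorem,

    ∯_{∂V} F · n dS = ∭_V (∇ · F) dV.

Compute the divergence:
    ∇ · F = ∂F_x/∂x + ∂F_y/∂y + ∂F_z/∂z = 58x + 58y + 58z.

V is a rectangular box, so dV = dx dy dz with 0 ≤ x ≤ 5, 0 ≤ y ≤ 1, 0 ≤ z ≤ 1.

Integrate (58x + 58y + 58z) over V as an iterated integral:

    ∭_V (∇·F) dV = ∫_0^{5} ∫_0^{1} ∫_0^{1} (58x + 58y + 58z) dz dy dx.

Inner (z from 0 to 1): 58x + 58y + 29.
Middle (y from 0 to 1): 58x + 58.
Outer (x from 0 to 5): 1015.

Therefore ∯_{∂V} F · n dS = 1015.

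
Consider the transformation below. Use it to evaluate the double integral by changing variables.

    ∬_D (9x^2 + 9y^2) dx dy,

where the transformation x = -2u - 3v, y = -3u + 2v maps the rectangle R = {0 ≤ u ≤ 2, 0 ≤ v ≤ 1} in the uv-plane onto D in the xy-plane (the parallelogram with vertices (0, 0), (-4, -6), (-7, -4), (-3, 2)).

Compute the Jacobian determinant of (x, y) with respect to (u, v):

    ∂(x,y)/∂(u,v) = | -2  -3 | = (-2)(2) - (-3)(-3) = -13.
                   | -3  2 |

Its absolute value is |J| = 13 (the area scaling factor).

Substituting x = -2u - 3v, y = -3u + 2v into the integrand,

    9x^2 + 9y^2 → 117u^2 + 117v^2,

so the integral becomes

    ∬_R (117u^2 + 117v^2) · |J| du dv = ∫_0^2 ∫_0^1 (1521u^2 + 1521v^2) dv du.

Inner (v): 1521u^2 + 507.
Outer (u): 5070.

Therefore ∬_D (9x^2 + 9y^2) dx dy = 5070.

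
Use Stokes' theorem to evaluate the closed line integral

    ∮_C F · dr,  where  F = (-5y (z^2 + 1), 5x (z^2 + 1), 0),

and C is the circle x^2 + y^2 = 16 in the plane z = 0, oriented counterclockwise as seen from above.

Let S be the flat disk x^2 + y^2 ≤ 16 in the plane z = 0, with upward unit normal n̂ = ẑ. By Stokes' theorem,

    ∮_C F · dr = ∬_S (∇ × F) · n̂ dS = ∬_D (curl F)_z dA,

where D is the disk x^2 + y^2 ≤ 16.

Compute the curl of F = (-5y (z^2 + 1), 5x (z^2 + 1), 0):
    (∇ × F)_x = ∂F_z/∂y - ∂F_y/∂z = -10x z,
    (∇ × F)_y = ∂F_x/∂z - ∂F_z/∂x = -10y z,
    (∇ × F)_z = ∂F_y/∂x - ∂F_x/∂y = 10z^2 + 10.

On z = 0, (curl F)_z = 10.

Convert to polar (x = r cos θ, y = r sin θ, dA = r dr dθ); the integrand becomes 10, so

    ∬_D (curl F)_z dA = ∫_0^{2π} ∫_0^{4} (10) · r dr dθ.

Inner (r from 0 to 4): 80.
Outer (θ from 0 to 2π): 160π.

Therefore ∮_C F · dr = 160π.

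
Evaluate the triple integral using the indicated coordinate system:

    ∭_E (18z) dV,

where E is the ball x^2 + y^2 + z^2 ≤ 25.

In spherical coordinates, x = ρ sin(φ) cos(θ), y = ρ sin(φ) sin(θ), z = ρ cos(φ), and dV = ρ^2 sin(φ) dρ dφ dθ.

The integrand becomes 18ρ cos(φ), so

    ∭_E (18z) dV = ∫_{0}^{2π} ∫_{0}^{π} ∫_{0}^{5} (18ρ cos(φ)) · ρ^2 sin(φ) dρ dφ dθ.

Inner (ρ): 5625sin(2φ)/4.
Middle (φ): 0.
Outer (θ): 0.

Therefore the triple integral equals 0.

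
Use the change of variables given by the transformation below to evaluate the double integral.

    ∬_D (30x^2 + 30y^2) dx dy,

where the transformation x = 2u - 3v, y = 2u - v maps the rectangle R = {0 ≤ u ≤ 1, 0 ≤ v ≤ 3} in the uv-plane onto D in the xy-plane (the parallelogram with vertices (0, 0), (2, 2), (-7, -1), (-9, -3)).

Compute the Jacobian determinant of (x, y) with respect to (u, v):

    ∂(x,y)/∂(u,v) = | 2  -3 | = (2)(-1) - (-3)(2) = 4.
                   | 2  -1 |

Its absolute value is |J| = 4 (the area scaling factor).

Substituting x = 2u - 3v, y = 2u - v into the integrand,

    30x^2 + 30y^2 → 240u^2 - 480u v + 300v^2,

so the integral becomes

    ∬_R (240u^2 - 480u v + 300v^2) · |J| du dv = ∫_0^1 ∫_0^3 (960u^2 - 1920u v + 1200v^2) dv du.

Inner (v): 2880u^2 - 8640u + 10800.
Outer (u): 7440.

Therefore ∬_D (30x^2 + 30y^2) dx dy = 7440.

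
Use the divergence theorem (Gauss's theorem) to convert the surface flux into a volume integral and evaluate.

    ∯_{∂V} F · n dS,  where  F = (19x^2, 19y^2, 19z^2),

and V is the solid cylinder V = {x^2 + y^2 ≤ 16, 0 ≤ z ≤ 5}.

By the divergence theorem,

    ∯_{∂V} F · n dS = ∭_V (∇ · F) dV.

Compute the divergence:
    ∇ · F = ∂F_x/∂x + ∂F_y/∂y + ∂F_z/∂z = 38x + 38y + 38z.

In cylindrical coordinates, x = r cos(θ), y = r sin(θ), z = z, dV = r dr dθ dz, with 0 ≤ r ≤ 4, 0 ≤ θ ≤ 2π, 0 ≤ z ≤ 5.

The integrand, after substitution and multiplying by the volume element, becomes (38sqrt(2)r sin(θ + π/4) + 38z) · r, so

    ∭_V (∇·F) dV = ∫_0^{2π} ∫_0^{4} ∫_0^{5} (38sqrt(2)r sin(θ + π/4) + 38z) · r dz dr dθ.

Inner (z from 0 to 5): 95r (2sqrt(2)r sin(θ + π/4) + 5).
Middle (r from 0 to 4): 12160sqrt(2)sin(θ + π/4)/3 + 3800.
Outer (θ from 0 to 2π): 7600π.

Therefore ∯_{∂V} F · n dS = 7600π.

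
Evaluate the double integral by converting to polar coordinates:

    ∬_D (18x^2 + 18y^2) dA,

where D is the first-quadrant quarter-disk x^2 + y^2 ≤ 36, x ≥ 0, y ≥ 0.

The region D is 0 ≤ r ≤ 6, 0 ≤ θ ≤ π/2 in polar coordinates, where x = r cos(θ), y = r sin(θ), and dA = r dr dθ.

Under the substitution, the integrand becomes 18r^2, so

    ∬_D (18x^2 + 18y^2) dA = ∫_{0}^{π/2} ∫_{0}^{6} (18r^2) · r dr dθ.

Inner integral (in r): ∫_{0}^{6} (18r^2) · r dr = 5832.

Outer integral (in θ): ∫_{0}^{π/2} (5832) dθ = 2916π.

Therefore ∬_D (18x^2 + 18y^2) dA = 2916π.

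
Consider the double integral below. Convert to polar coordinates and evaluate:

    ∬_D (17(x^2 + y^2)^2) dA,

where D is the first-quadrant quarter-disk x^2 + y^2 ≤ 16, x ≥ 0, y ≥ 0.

The region D is 0 ≤ r ≤ 4, 0 ≤ θ ≤ π/2 in polar coordinates, where x = r cos(θ), y = r sin(θ), and dA = r dr dθ.

Under the substitution, the integrand becomes 17r^4, so

    ∬_D (17(x^2 + y^2)^2) dA = ∫_{0}^{π/2} ∫_{0}^{4} (17r^4) · r dr dθ.

Inner integral (in r): ∫_{0}^{4} (17r^4) · r dr = 34816/3.

Outer integral (in θ): ∫_{0}^{π/2} (34816/3) dθ = 17408π/3.

Therefore ∬_D (17(x^2 + y^2)^2) dA = 17408π/3.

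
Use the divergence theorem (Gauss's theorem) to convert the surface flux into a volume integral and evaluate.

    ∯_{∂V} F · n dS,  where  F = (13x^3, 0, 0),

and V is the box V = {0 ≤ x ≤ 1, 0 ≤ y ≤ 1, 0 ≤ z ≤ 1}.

By the divergence theorem,

    ∯_{∂V} F · n dS = ∭_V (∇ · F) dV.

Compute the divergence:
    ∇ · F = ∂F_x/∂x + ∂F_y/∂y + ∂F_z/∂z = 39x^2 + 0 + 0 = 39x^2.

V is a rectangular box, so dV = dx dy dz with 0 ≤ x ≤ 1, 0 ≤ y ≤ 1, 0 ≤ z ≤ 1.

Integrate (39x^2) over V as an iterated integral:

    ∭_V (∇·F) dV = ∫_0^{1} ∫_0^{1} ∫_0^{1} (39x^2) dz dy dx.

Inner (z from 0 to 1): 39x^2.
Middle (y from 0 to 1): 39x^2.
Outer (x from 0 to 1): 13.

Therefore ∯_{∂V} F · n dS = 13.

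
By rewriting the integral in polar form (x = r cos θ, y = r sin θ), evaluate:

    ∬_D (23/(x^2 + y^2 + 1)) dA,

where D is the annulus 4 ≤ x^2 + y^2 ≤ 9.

The region D is 2 ≤ r ≤ 3, 0 ≤ θ ≤ 2π in polar coordinates, where x = r cos(θ), y = r sin(θ), and dA = r dr dθ.

Under the substitution, the integrand becomes 23/(r^2 + 1), so

    ∬_D (23/(x^2 + y^2 + 1)) dA = ∫_{0}^{2π} ∫_{2}^{3} (23/(r^2 + 1)) · r dr dθ.

Inner integral (in r): ∫_{2}^{3} (23/(r^2 + 1)) · r dr = 23log(2)/2.

Outer integral (in θ): ∫_{0}^{2π} (23log(2)/2) dθ = 23π log(2).

Therefore ∬_D (23/(x^2 + y^2 + 1)) dA = 23π log(2).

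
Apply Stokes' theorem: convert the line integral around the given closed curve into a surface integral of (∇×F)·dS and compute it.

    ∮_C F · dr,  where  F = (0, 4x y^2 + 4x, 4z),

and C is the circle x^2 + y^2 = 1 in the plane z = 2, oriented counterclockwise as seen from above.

Let S be the flat disk x^2 + y^2 ≤ 1 in the plane z = 2, with upward unit normal n̂ = ẑ. By Stokes' theorem,

    ∮_C F · dr = ∬_S (∇ × F) · n̂ dS = ∬_D (curl F)_z dA,

where D is the disk x^2 + y^2 ≤ 1.

Compute the curl of F = (0, 4x y^2 + 4x, 4z):
    (∇ × F)_x = ∂F_z/∂y - ∂F_y/∂z = 0,
    (∇ × F)_y = ∂F_x/∂z - ∂F_z/∂x = 0,
    (∇ × F)_z = ∂F_y/∂x - ∂F_x/∂y = 4y^2 + 4.

On z = 2, (curl F)_z = 4y^2 + 4.

Convert to polar (x = r cos θ, y = r sin θ, dA = r dr dθ); the integrand becomes 4r^2sin(θ)^2 + 4, so

    ∬_D (curl F)_z dA = ∫_0^{2π} ∫_0^{1} (4r^2sin(θ)^2 + 4) · r dr dθ.

Inner (r from 0 to 1): sin(θ)^2 + 2.
Outer (θ from 0 to 2π): 5π.

Therefore ∮_C F · dr = 5π.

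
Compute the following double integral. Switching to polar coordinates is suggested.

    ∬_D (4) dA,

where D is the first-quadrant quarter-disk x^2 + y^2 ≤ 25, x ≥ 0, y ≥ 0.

The region D is 0 ≤ r ≤ 5, 0 ≤ θ ≤ π/2 in polar coordinates, where x = r cos(θ), y = r sin(θ), and dA = r dr dθ.

Under the substitution, the integrand becomes 4, so

    ∬_D (4) dA = ∫_{0}^{π/2} ∫_{0}^{5} (4) · r dr dθ.

Inner integral (in r): ∫_{0}^{5} (4) · r dr = 50.

Outer integral (in θ): ∫_{0}^{π/2} (50) dθ = 25π.

Therefore ∬_D (4) dA = 25π.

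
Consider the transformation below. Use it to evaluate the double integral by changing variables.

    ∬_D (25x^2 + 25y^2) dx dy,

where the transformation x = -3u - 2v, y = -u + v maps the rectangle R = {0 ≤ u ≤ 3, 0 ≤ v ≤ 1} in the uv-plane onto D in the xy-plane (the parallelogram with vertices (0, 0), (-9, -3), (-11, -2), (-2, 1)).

Compute the Jacobian determinant of (x, y) with respect to (u, v):

    ∂(x,y)/∂(u,v) = | -3  -2 | = (-3)(1) - (-2)(-1) = -5.
                   | -1  1 |

Its absolute value is |J| = 5 (the area scaling factor).

Substituting x = -3u - 2v, y = -u + v into the integrand,

    25x^2 + 25y^2 → 250u^2 + 250u v + 125v^2,

so the integral becomes

    ∬_R (250u^2 + 250u v + 125v^2) · |J| du dv = ∫_0^3 ∫_0^1 (1250u^2 + 1250u v + 625v^2) dv du.

Inner (v): 1250u^2 + 625u + 625/3.
Outer (u): 29375/2.

Therefore ∬_D (25x^2 + 25y^2) dx dy = 29375/2.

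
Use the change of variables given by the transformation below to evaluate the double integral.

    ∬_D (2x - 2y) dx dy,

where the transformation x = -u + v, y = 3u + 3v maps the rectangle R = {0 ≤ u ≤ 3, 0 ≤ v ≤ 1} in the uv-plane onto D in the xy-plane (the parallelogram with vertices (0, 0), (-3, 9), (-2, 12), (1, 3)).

Compute the Jacobian determinant of (x, y) with respect to (u, v):

    ∂(x,y)/∂(u,v) = | -1  1 | = (-1)(3) - (1)(3) = -6.
                   | 3  3 |

Its absolute value is |J| = 6 (the area scaling factor).

Substituting x = -u + v, y = 3u + 3v into the integrand,

    2x - 2y → -8u - 4v,

so the integral becomes

    ∬_R (-8u - 4v) · |J| du dv = ∫_0^3 ∫_0^1 (-48u - 24v) dv du.

Inner (v): -48u - 12.
Outer (u): -252.

Therefore ∬_D (2x - 2y) dx dy = -252.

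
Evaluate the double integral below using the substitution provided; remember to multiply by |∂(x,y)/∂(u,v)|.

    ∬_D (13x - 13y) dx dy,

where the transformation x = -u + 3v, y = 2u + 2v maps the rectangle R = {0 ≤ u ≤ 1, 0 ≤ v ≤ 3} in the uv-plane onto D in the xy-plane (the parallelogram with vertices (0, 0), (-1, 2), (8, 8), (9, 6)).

Compute the Jacobian determinant of (x, y) with respect to (u, v):

    ∂(x,y)/∂(u,v) = | -1  3 | = (-1)(2) - (3)(2) = -8.
                   | 2  2 |

Its absolute value is |J| = 8 (the area scaling factor).

Substituting x = -u + 3v, y = 2u + 2v into the integrand,

    13x - 13y → -39u + 13v,

so the integral becomes

    ∬_R (-39u + 13v) · |J| du dv = ∫_0^1 ∫_0^3 (-312u + 104v) dv du.

Inner (v): 468 - 936u.
Outer (u): 0.

Therefore ∬_D (13x - 13y) dx dy = 0.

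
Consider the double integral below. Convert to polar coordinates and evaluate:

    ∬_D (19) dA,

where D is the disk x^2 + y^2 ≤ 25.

The region D is 0 ≤ r ≤ 5, 0 ≤ θ ≤ 2π in polar coordinates, where x = r cos(θ), y = r sin(θ), and dA = r dr dθ.

Under the substitution, the integrand becomes 19, so

    ∬_D (19) dA = ∫_{0}^{2π} ∫_{0}^{5} (19) · r dr dθ.

Inner integral (in r): ∫_{0}^{5} (19) · r dr = 475/2.

Outer integral (in θ): ∫_{0}^{2π} (475/2) dθ = 475π.

Therefore ∬_D (19) dA = 475π.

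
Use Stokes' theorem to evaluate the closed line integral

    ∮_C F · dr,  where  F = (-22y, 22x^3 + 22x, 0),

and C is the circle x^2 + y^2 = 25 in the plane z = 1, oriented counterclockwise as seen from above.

Let S be the flat disk x^2 + y^2 ≤ 25 in the plane z = 1, with upward unit normal n̂ = ẑ. By Stokes' theorem,

    ∮_C F · dr = ∬_S (∇ × F) · n̂ dS = ∬_D (curl F)_z dA,

where D is the disk x^2 + y^2 ≤ 25.

Compute the curl of F = (-22y, 22x^3 + 22x, 0):
    (∇ × F)_x = ∂F_z/∂y - ∂F_y/∂z = 0,
    (∇ × F)_y = ∂F_x/∂z - ∂F_z/∂x = 0,
    (∇ × F)_z = ∂F_y/∂x - ∂F_x/∂y = 66x^2 + 44.

On z = 1, (curl F)_z = 66x^2 + 44.

Convert to polar (x = r cos θ, y = r sin θ, dA = r dr dθ); the integrand becomes 66r^2cos(θ)^2 + 44, so

    ∬_D (curl F)_z dA = ∫_0^{2π} ∫_0^{5} (66r^2cos(θ)^2 + 44) · r dr dθ.

Inner (r from 0 to 5): 20625cos(θ)^2/2 + 550.
Outer (θ from 0 to 2π): 22825π/2.

Therefore ∮_C F · dr = 22825π/2.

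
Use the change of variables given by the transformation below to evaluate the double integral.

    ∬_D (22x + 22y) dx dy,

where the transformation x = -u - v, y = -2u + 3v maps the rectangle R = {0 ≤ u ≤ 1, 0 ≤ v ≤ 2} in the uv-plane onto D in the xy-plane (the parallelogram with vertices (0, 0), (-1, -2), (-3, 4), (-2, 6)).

Compute the Jacobian determinant of (x, y) with respect to (u, v):

    ∂(x,y)/∂(u,v) = | -1  -1 | = (-1)(3) - (-1)(-2) = -5.
                   | -2  3 |

Its absolute value is |J| = 5 (the area scaling factor).

Substituting x = -u - v, y = -2u + 3v into the integrand,

    22x + 22y → -66u + 44v,

so the integral becomes

    ∬_R (-66u + 44v) · |J| du dv = ∫_0^1 ∫_0^2 (-330u + 220v) dv du.

Inner (v): 440 - 660u.
Outer (u): 110.

Therefore ∬_D (22x + 22y) dx dy = 110.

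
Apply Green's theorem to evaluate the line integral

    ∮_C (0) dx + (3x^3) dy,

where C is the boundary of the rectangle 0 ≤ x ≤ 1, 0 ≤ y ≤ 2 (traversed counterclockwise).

Green's theorem converts the closed line integral into a double integral over the enclosed region D:

    ∮_C P dx + Q dy = ∬_D (∂Q/∂x - ∂P/∂y) dA.

Here P = 0, Q = 3x^3, so

    ∂Q/∂x = 9x^2,    ∂P/∂y = 0,
    ∂Q/∂x - ∂P/∂y = 9x^2.

D is the region 0 ≤ x ≤ 1, 0 ≤ y ≤ 2. Evaluating the double integral:

    ∬_D (9x^2) dA = ∫_0^{1} ∫_0^{2} (9x^2) dy dx.

Inner (y from 0 to 2): 18x^2.
Outer (x from 0 to 1): 6.

Therefore ∮_C P dx + Q dy = 6.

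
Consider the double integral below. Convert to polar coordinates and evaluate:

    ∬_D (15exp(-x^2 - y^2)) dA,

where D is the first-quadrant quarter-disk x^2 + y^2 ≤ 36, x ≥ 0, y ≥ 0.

The region D is 0 ≤ r ≤ 6, 0 ≤ θ ≤ π/2 in polar coordinates, where x = r cos(θ), y = r sin(θ), and dA = r dr dθ.

Under the substitution, the integrand becomes 15exp(-r^2), so

    ∬_D (15exp(-x^2 - y^2)) dA = ∫_{0}^{π/2} ∫_{0}^{6} (15exp(-r^2)) · r dr dθ.

Inner integral (in r): ∫_{0}^{6} (15exp(-r^2)) · r dr = 15/2 - 15exp(-36)/2.

Outer integral (in θ): ∫_{0}^{π/2} (15/2 - 15exp(-36)/2) dθ = -15π (1 - exp(36))exp(-36)/4.

Therefore ∬_D (15exp(-x^2 - y^2)) dA = -15π (1 - exp(36))exp(-36)/4.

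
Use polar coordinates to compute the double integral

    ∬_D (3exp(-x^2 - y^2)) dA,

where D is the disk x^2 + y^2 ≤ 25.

The region D is 0 ≤ r ≤ 5, 0 ≤ θ ≤ 2π in polar coordinates, where x = r cos(θ), y = r sin(θ), and dA = r dr dθ.

Under the substitution, the integrand becomes 3exp(-r^2), so

    ∬_D (3exp(-x^2 - y^2)) dA = ∫_{0}^{2π} ∫_{0}^{5} (3exp(-r^2)) · r dr dθ.

Inner integral (in r): ∫_{0}^{5} (3exp(-r^2)) · r dr = 3/2 - 3exp(-25)/2.

Outer integral (in θ): ∫_{0}^{2π} (3/2 - 3exp(-25)/2) dθ = -3π exp(-25) + 3π.

Therefore ∬_D (3exp(-x^2 - y^2)) dA = -3π exp(-25) + 3π.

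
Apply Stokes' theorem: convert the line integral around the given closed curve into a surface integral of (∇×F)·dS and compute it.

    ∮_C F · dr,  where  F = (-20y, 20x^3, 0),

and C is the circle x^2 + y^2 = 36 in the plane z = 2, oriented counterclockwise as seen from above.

Let S be the flat disk x^2 + y^2 ≤ 36 in the plane z = 2, with upward unit normal n̂ = ẑ. By Stokes' theorem,

    ∮_C F · dr = ∬_S (∇ × F) · n̂ dS = ∬_D (curl F)_z dA,

where D is the disk x^2 + y^2 ≤ 36.

Compute the curl of F = (-20y, 20x^3, 0):
    (∇ × F)_x = ∂F_z/∂y - ∂F_y/∂z = 0,
    (∇ × F)_y = ∂F_x/∂z - ∂F_z/∂x = 0,
    (∇ × F)_z = ∂F_y/∂x - ∂F_x/∂y = 60x^2 + 20.

On z = 2, (curl F)_z = 60x^2 + 20.

Convert to polar (x = r cos θ, y = r sin θ, dA = r dr dθ); the integrand becomes 60r^2cos(θ)^2 + 20, so

    ∬_D (curl F)_z dA = ∫_0^{2π} ∫_0^{6} (60r^2cos(θ)^2 + 20) · r dr dθ.

Inner (r from 0 to 6): 19440cos(θ)^2 + 360.
Outer (θ from 0 to 2π): 20160π.

Therefore ∮_C F · dr = 20160π.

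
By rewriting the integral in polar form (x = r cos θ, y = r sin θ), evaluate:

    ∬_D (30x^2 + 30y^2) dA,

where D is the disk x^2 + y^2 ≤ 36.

The region D is 0 ≤ r ≤ 6, 0 ≤ θ ≤ 2π in polar coordinates, where x = r cos(θ), y = r sin(θ), and dA = r dr dθ.

Under the substitution, the integrand becomes 30r^2, so

    ∬_D (30x^2 + 30y^2) dA = ∫_{0}^{2π} ∫_{0}^{6} (30r^2) · r dr dθ.

Inner integral (in r): ∫_{0}^{6} (30r^2) · r dr = 9720.

Outer integral (in θ): ∫_{0}^{2π} (9720) dθ = 19440π.

Therefore ∬_D (30x^2 + 30y^2) dA = 19440π.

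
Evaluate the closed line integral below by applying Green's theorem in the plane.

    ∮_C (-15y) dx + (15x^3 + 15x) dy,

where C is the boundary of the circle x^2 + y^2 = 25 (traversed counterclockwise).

Green's theorem converts the closed line integral into a double integral over the enclosed region D:

    ∮_C P dx + Q dy = ∬_D (∂Q/∂x - ∂P/∂y) dA.

Here P = -15y, Q = 15x^3 + 15x, so

    ∂Q/∂x = 45x^2 + 15,    ∂P/∂y = -15,
    ∂Q/∂x - ∂P/∂y = 45x^2 + 30.

D is the region x^2 + y^2 ≤ 25. Evaluating the double integral:

In polar coordinates (x = r cos θ, y = r sin θ, dA = r dr dθ) the integrand becomes 45r^2cos(θ)^2 + 30, so

    ∬_D (45x^2 + 30) dA = ∫_0^{2π} ∫_0^{5} (45r^2cos(θ)^2 + 30) · r dr dθ.

Inner (r from 0 to 5): 28125cos(θ)^2/4 + 375.
Outer (θ from 0 to 2π): 31125π/4.

Therefore ∮_C P dx + Q dy = 31125π/4.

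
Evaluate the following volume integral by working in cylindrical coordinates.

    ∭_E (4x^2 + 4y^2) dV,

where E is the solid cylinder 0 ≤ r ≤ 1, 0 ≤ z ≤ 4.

In cylindrical coordinates, x = r cos(θ), y = r sin(θ), z = z, and dV = r dr dθ dz.

The integrand becomes 4r^2, so

    ∭_E (4x^2 + 4y^2) dV = ∫_{0}^{2π} ∫_{0}^{1} ∫_{0}^{4} (4r^2) · r dz dr dθ.

Inner (z): 16r^3.
Middle (r from 0 to 1): 4.
Outer (θ): 8π.

Therefore the triple integral equals 8π.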